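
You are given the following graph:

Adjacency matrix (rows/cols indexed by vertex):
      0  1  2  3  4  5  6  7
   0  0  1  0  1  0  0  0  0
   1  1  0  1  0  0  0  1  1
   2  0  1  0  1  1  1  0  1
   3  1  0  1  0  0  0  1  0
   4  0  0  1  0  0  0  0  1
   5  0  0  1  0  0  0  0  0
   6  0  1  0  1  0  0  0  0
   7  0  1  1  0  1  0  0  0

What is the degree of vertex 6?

Vertex 6 has neighbors [1, 3], so deg(6) = 2.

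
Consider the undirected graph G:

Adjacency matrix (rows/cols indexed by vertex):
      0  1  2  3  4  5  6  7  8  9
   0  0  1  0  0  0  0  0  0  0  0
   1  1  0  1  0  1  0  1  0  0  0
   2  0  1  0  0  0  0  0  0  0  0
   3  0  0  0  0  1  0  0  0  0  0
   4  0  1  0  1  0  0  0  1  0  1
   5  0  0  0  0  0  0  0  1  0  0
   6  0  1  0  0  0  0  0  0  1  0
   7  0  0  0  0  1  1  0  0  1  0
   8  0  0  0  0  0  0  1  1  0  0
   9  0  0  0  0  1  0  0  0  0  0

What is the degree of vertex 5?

Vertex 5 has neighbors [7], so deg(5) = 1.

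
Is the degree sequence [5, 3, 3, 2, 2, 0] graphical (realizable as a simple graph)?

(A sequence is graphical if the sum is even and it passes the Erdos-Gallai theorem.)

Sum of degrees = 15. Sum is odd, so the sequence is NOT graphical.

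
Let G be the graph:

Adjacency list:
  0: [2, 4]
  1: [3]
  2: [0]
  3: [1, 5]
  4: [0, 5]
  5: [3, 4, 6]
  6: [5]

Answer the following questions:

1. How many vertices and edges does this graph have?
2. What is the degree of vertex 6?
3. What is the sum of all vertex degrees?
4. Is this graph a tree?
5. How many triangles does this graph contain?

Count: 7 vertices, 6 edges.
Vertex 6 has neighbors [5], degree = 1.
Handshaking lemma: 2 * 6 = 12.
A graph is a tree iff it is connected and has exactly n-1 edges. This graph is connected (all 7 vertices in one component) and has 7-1 = 6 edges. It is a tree.
Number of triangles = 0.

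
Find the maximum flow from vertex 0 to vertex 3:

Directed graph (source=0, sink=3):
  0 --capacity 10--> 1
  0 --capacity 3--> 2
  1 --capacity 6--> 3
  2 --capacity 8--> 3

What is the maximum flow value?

Computing max flow:
  Flow on (0->1): 6/10
  Flow on (0->2): 3/3
  Flow on (1->3): 6/6
  Flow on (2->3): 3/8
Maximum flow = 9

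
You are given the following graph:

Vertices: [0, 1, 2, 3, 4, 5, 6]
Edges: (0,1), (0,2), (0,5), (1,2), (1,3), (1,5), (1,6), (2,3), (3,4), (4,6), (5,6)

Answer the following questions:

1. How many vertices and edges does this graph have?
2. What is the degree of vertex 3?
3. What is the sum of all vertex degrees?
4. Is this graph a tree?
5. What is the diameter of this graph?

Count: 7 vertices, 11 edges.
Vertex 3 has neighbors [1, 2, 4], degree = 3.
Handshaking lemma: 2 * 11 = 22.
A tree on 7 vertices has 6 edges. This graph has 11 edges (5 extra). Not a tree.
Diameter (longest shortest path) = 3.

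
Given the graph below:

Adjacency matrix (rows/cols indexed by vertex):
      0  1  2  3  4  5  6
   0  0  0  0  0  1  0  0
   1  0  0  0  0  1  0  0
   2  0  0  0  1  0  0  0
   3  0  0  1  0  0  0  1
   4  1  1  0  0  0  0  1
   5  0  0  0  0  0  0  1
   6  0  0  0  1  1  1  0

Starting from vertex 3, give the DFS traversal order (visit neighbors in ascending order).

DFS from vertex 3 (neighbors processed in ascending order):
Visit order: 3, 2, 6, 4, 0, 1, 5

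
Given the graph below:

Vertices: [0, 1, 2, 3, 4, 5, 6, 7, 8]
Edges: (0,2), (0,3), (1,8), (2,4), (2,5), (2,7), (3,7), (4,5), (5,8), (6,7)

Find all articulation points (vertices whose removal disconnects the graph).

An articulation point is a vertex whose removal disconnects the graph.
Articulation points: [2, 5, 7, 8]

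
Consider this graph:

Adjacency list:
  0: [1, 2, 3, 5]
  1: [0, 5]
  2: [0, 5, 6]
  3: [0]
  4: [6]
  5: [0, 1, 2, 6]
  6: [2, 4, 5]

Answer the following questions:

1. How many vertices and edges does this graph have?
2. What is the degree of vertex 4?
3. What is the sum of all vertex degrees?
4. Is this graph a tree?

Count: 7 vertices, 9 edges.
Vertex 4 has neighbors [6], degree = 1.
Handshaking lemma: 2 * 9 = 18.
A tree on 7 vertices has 6 edges. This graph has 9 edges (3 extra). Not a tree.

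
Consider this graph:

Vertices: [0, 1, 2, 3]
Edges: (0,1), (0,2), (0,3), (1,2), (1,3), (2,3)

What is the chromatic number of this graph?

The graph has a maximum clique of size 4 (lower bound on chromatic number).
A valid 4-coloring: {0: 0, 1: 1, 2: 2, 3: 3}.
Chromatic number = 4.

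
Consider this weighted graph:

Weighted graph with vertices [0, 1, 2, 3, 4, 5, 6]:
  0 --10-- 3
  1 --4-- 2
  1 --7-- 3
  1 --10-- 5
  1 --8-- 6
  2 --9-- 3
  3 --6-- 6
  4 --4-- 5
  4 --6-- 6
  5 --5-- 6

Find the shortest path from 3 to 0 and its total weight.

Using Dijkstra's algorithm from vertex 3:
Shortest path: 3 -> 0
Total weight: 10 = 10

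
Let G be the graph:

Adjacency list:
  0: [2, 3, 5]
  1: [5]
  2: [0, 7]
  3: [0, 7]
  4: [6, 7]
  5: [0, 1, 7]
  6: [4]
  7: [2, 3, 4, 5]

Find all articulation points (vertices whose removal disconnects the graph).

An articulation point is a vertex whose removal disconnects the graph.
Articulation points: [4, 5, 7]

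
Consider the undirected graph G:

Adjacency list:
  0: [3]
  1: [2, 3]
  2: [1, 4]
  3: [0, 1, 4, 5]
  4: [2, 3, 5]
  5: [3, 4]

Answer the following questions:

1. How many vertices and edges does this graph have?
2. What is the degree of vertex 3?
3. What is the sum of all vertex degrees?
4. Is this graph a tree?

Count: 6 vertices, 7 edges.
Vertex 3 has neighbors [0, 1, 4, 5], degree = 4.
Handshaking lemma: 2 * 7 = 14.
A tree on 6 vertices has 5 edges. This graph has 7 edges (2 extra). Not a tree.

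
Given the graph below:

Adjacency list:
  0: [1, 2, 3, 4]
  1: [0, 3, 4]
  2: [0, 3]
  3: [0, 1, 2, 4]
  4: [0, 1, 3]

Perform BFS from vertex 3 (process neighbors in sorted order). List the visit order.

BFS from vertex 3 (neighbors processed in ascending order):
Visit order: 3, 0, 1, 2, 4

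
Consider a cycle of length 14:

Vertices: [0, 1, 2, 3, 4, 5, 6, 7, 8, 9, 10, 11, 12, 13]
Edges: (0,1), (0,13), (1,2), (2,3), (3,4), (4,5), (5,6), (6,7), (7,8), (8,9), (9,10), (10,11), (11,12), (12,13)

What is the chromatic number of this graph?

This is an even cycle (C_14). Even cycles are bipartite.
Chromatic number = 2.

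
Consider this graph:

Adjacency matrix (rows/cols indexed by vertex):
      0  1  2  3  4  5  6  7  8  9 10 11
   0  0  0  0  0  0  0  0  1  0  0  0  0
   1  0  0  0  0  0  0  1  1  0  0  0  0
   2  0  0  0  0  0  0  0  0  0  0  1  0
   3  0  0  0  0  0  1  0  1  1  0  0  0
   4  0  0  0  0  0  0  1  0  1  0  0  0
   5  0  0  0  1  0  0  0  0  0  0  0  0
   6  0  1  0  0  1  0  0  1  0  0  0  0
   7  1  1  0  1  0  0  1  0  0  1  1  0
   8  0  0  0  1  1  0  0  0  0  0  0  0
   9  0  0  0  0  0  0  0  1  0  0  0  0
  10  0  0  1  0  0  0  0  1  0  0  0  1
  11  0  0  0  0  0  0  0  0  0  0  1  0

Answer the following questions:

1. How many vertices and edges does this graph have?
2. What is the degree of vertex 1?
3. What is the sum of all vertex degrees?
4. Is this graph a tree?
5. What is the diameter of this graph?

Count: 12 vertices, 13 edges.
Vertex 1 has neighbors [6, 7], degree = 2.
Handshaking lemma: 2 * 13 = 26.
A tree on 12 vertices has 11 edges. This graph has 13 edges (2 extra). Not a tree.
Diameter (longest shortest path) = 4.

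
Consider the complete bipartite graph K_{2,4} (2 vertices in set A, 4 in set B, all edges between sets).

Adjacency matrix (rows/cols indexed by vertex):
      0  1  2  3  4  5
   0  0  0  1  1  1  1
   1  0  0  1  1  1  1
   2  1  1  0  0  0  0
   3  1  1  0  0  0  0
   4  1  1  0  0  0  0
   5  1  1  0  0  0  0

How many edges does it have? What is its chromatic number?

K_{2,4} has 2 * 4 = 8 edges.
Bipartite graphs have chromatic number 2 (color each partition differently).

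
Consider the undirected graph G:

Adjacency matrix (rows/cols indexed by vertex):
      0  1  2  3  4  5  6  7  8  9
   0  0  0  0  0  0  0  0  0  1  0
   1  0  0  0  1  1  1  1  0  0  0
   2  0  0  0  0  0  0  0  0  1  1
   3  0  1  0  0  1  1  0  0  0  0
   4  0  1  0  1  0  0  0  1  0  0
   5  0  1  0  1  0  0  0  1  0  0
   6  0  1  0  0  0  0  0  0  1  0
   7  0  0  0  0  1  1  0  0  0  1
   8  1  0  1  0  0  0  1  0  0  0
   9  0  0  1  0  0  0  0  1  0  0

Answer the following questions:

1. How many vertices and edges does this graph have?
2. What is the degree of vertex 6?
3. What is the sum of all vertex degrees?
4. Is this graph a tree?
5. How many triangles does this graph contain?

Count: 10 vertices, 13 edges.
Vertex 6 has neighbors [1, 8], degree = 2.
Handshaking lemma: 2 * 13 = 26.
A tree on 10 vertices has 9 edges. This graph has 13 edges (4 extra). Not a tree.
Number of triangles = 2.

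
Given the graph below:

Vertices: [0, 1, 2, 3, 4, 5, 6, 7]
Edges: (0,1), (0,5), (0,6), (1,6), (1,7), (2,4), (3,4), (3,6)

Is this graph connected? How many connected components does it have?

Checking connectivity: the graph has 1 connected component(s).
All vertices are reachable from each other. The graph IS connected.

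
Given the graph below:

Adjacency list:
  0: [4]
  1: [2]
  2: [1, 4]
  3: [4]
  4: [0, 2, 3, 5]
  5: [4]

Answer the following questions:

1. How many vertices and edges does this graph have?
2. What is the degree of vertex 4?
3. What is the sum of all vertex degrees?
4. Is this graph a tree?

Count: 6 vertices, 5 edges.
Vertex 4 has neighbors [0, 2, 3, 5], degree = 4.
Handshaking lemma: 2 * 5 = 10.
A graph is a tree iff it is connected and has exactly n-1 edges. This graph is connected (all 6 vertices in one component) and has 6-1 = 5 edges. It is a tree.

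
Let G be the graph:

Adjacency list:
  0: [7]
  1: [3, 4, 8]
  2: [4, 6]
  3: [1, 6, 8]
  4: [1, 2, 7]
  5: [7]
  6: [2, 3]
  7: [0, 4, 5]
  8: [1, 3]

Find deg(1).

Vertex 1 has neighbors [3, 4, 8], so deg(1) = 3.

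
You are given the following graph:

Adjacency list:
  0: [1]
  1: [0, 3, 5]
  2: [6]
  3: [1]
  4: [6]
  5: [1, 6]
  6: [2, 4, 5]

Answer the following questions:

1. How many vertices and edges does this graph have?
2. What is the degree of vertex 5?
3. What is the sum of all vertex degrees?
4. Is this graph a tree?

Count: 7 vertices, 6 edges.
Vertex 5 has neighbors [1, 6], degree = 2.
Handshaking lemma: 2 * 6 = 12.
A graph is a tree iff it is connected and has exactly n-1 edges. This graph is connected (all 7 vertices in one component) and has 7-1 = 6 edges. It is a tree.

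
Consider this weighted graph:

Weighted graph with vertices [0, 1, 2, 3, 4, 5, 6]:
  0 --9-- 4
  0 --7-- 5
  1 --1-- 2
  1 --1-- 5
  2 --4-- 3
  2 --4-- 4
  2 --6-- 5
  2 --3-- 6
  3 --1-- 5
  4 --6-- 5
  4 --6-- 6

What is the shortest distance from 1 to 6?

Using Dijkstra's algorithm from vertex 1:
Shortest path: 1 -> 2 -> 6
Total weight: 1 + 3 = 4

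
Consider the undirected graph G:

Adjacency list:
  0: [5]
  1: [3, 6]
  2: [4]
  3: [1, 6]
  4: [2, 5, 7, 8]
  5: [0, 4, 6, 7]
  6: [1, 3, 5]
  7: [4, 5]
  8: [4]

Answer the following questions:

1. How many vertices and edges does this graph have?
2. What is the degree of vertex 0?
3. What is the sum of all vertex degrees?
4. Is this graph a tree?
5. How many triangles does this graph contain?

Count: 9 vertices, 10 edges.
Vertex 0 has neighbors [5], degree = 1.
Handshaking lemma: 2 * 10 = 20.
A tree on 9 vertices has 8 edges. This graph has 10 edges (2 extra). Not a tree.
Number of triangles = 2.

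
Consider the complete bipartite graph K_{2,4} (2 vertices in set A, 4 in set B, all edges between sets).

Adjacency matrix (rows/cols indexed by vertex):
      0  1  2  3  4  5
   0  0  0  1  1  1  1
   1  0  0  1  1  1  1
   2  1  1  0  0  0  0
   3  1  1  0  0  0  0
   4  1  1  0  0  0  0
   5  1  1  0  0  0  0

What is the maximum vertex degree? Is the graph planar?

Set-A vertices have degree 4; set-B vertices have degree 2. Maximum degree = max(2,4) = 4.
min(2,4) <= 2, so K_{2,4} avoids a K_{3,3} subdivision and is planar.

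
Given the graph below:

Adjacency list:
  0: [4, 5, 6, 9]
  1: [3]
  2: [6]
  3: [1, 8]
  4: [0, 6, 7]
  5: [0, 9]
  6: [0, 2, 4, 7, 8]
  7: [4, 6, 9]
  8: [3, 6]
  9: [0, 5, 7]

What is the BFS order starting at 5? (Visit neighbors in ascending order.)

BFS from vertex 5 (neighbors processed in ascending order):
Visit order: 5, 0, 9, 4, 6, 7, 2, 8, 3, 1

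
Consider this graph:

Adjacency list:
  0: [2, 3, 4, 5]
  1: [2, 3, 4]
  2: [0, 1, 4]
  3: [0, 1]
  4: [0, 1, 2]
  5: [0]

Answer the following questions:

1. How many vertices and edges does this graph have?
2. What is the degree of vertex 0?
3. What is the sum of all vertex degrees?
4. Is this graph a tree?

Count: 6 vertices, 8 edges.
Vertex 0 has neighbors [2, 3, 4, 5], degree = 4.
Handshaking lemma: 2 * 8 = 16.
A tree on 6 vertices has 5 edges. This graph has 8 edges (3 extra). Not a tree.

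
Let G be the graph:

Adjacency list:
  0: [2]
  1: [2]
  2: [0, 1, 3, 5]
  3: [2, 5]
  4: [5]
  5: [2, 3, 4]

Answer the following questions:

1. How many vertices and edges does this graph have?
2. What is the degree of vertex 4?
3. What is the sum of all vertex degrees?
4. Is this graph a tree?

Count: 6 vertices, 6 edges.
Vertex 4 has neighbors [5], degree = 1.
Handshaking lemma: 2 * 6 = 12.
A tree on 6 vertices has 5 edges. This graph has 6 edges (1 extra). Not a tree.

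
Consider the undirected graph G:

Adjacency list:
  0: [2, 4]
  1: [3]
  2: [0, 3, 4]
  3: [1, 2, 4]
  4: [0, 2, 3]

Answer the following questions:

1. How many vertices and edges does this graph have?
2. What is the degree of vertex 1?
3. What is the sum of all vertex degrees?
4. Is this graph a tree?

Count: 5 vertices, 6 edges.
Vertex 1 has neighbors [3], degree = 1.
Handshaking lemma: 2 * 6 = 12.
A tree on 5 vertices has 4 edges. This graph has 6 edges (2 extra). Not a tree.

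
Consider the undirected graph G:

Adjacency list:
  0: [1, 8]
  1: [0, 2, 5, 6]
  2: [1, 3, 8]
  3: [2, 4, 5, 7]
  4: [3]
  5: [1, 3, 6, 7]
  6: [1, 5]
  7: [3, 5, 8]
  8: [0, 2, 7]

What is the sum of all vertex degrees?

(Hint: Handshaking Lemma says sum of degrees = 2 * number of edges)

Count edges: 13 edges.
By Handshaking Lemma: sum of degrees = 2 * 13 = 26.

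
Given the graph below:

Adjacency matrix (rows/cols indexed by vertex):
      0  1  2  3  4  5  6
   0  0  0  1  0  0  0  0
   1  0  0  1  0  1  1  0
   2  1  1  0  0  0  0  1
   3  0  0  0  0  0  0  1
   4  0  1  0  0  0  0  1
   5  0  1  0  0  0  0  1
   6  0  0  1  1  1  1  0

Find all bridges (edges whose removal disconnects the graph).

A bridge is an edge whose removal increases the number of connected components.
Bridges found: (0,2), (3,6)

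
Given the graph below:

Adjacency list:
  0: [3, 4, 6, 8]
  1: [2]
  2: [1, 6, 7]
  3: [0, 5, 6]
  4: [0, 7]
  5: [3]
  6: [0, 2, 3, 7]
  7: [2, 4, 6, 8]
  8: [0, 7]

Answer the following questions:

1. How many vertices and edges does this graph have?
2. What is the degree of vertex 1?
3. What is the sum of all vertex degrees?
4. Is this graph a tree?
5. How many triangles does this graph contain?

Count: 9 vertices, 12 edges.
Vertex 1 has neighbors [2], degree = 1.
Handshaking lemma: 2 * 12 = 24.
A tree on 9 vertices has 8 edges. This graph has 12 edges (4 extra). Not a tree.
Number of triangles = 2.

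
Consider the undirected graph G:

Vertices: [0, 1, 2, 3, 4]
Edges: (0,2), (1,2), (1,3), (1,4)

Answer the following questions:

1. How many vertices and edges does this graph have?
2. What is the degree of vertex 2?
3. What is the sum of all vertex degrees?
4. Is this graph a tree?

Count: 5 vertices, 4 edges.
Vertex 2 has neighbors [0, 1], degree = 2.
Handshaking lemma: 2 * 4 = 8.
A graph is a tree iff it is connected and has exactly n-1 edges. This graph is connected (all 5 vertices in one component) and has 5-1 = 4 edges. It is a tree.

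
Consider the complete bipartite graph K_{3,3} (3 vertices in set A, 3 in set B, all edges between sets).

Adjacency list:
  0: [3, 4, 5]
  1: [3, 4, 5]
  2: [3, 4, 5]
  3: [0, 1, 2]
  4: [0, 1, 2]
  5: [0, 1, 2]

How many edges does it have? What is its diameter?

K_{3,3} has 3 * 3 = 9 edges.
Any vertex reaches any opposite-side vertex in 1 step; same-side vertices reach in 2 steps via any opposite-side vertex.
Diameter = 2.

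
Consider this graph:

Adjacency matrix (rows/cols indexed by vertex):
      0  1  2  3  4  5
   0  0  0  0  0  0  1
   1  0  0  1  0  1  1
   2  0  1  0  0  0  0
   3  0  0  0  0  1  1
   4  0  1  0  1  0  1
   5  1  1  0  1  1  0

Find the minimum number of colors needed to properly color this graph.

The graph has a maximum clique of size 3 (lower bound on chromatic number).
A valid 3-coloring: {0: 1, 1: 1, 2: 0, 3: 1, 4: 2, 5: 0}.
Chromatic number = 3.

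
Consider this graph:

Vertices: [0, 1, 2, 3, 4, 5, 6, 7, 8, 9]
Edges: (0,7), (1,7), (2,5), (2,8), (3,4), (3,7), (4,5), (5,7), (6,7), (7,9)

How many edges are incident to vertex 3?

Vertex 3 has neighbors [4, 7], so deg(3) = 2.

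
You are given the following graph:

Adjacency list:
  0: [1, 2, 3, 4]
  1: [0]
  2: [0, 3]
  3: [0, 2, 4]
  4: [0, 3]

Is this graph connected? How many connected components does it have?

Checking connectivity: the graph has 1 connected component(s).
All vertices are reachable from each other. The graph IS connected.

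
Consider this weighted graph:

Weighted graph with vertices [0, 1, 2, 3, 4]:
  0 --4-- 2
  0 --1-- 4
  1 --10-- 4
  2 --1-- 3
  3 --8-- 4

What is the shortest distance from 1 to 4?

Using Dijkstra's algorithm from vertex 1:
Shortest path: 1 -> 4
Total weight: 10 = 10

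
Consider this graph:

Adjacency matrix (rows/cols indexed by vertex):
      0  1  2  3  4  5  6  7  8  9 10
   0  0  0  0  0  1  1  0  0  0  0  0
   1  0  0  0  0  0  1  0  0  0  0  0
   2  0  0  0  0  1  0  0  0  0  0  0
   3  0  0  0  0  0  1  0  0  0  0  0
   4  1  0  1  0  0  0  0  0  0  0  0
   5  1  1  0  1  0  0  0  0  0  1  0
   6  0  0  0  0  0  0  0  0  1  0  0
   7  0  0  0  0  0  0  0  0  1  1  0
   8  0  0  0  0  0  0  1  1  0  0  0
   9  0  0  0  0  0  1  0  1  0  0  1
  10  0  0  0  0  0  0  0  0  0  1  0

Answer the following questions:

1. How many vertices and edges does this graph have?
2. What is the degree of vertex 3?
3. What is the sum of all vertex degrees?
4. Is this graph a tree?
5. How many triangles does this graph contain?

Count: 11 vertices, 10 edges.
Vertex 3 has neighbors [5], degree = 1.
Handshaking lemma: 2 * 10 = 20.
A graph is a tree iff it is connected and has exactly n-1 edges. This graph is connected (all 11 vertices in one component) and has 11-1 = 10 edges. It is a tree.
Number of triangles = 0.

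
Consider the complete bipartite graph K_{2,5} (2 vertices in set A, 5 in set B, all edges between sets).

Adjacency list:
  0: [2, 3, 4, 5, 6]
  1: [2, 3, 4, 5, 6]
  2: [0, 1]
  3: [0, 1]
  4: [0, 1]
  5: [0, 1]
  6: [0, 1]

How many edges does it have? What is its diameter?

K_{2,5} has 2 * 5 = 10 edges.
Any vertex reaches any opposite-side vertex in 1 step; same-side vertices reach in 2 steps via any opposite-side vertex.
Diameter = 2.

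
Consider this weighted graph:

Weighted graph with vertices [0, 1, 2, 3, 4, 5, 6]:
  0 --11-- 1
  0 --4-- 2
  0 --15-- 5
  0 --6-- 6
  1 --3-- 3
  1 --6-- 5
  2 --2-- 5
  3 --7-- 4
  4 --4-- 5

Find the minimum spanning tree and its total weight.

Applying Kruskal's algorithm (sort edges by weight, add if no cycle):
  Add (2,5) w=2
  Add (1,3) w=3
  Add (0,2) w=4
  Add (4,5) w=4
  Add (0,6) w=6
  Add (1,5) w=6
  Skip (3,4) w=7 (creates cycle)
  Skip (0,1) w=11 (creates cycle)
  Skip (0,5) w=15 (creates cycle)
MST weight = 25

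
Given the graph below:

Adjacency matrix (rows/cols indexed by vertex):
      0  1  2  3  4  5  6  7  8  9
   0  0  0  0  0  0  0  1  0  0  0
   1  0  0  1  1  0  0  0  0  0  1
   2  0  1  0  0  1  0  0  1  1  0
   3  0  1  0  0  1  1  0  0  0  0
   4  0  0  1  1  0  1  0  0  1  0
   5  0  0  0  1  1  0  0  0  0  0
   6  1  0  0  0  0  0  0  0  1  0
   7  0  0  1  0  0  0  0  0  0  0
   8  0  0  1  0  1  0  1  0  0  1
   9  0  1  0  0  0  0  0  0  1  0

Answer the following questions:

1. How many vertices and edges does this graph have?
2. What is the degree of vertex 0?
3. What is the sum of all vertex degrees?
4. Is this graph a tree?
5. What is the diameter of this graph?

Count: 10 vertices, 13 edges.
Vertex 0 has neighbors [6], degree = 1.
Handshaking lemma: 2 * 13 = 26.
A tree on 10 vertices has 9 edges. This graph has 13 edges (4 extra). Not a tree.
Diameter (longest shortest path) = 4.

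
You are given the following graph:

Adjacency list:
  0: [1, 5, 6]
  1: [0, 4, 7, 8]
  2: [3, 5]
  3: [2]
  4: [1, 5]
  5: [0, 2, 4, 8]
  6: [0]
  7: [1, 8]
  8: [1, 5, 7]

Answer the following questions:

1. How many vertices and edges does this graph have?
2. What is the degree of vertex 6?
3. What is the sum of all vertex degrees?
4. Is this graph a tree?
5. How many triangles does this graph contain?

Count: 9 vertices, 11 edges.
Vertex 6 has neighbors [0], degree = 1.
Handshaking lemma: 2 * 11 = 22.
A tree on 9 vertices has 8 edges. This graph has 11 edges (3 extra). Not a tree.
Number of triangles = 1.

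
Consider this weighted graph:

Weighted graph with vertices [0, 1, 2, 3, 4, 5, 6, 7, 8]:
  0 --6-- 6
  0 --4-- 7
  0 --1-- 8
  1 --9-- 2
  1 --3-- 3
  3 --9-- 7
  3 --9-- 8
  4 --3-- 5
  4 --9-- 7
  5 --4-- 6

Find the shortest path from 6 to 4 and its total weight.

Using Dijkstra's algorithm from vertex 6:
Shortest path: 6 -> 5 -> 4
Total weight: 4 + 3 = 7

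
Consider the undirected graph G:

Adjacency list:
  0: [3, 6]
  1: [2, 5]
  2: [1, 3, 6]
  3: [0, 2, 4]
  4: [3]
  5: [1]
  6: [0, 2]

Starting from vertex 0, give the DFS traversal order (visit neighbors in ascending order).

DFS from vertex 0 (neighbors processed in ascending order):
Visit order: 0, 3, 2, 1, 5, 6, 4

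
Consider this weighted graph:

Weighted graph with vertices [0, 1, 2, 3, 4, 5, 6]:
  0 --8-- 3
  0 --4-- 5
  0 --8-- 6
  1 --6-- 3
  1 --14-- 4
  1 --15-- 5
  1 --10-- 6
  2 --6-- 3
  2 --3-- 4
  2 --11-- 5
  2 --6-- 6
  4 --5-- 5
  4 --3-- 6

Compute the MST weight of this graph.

Applying Kruskal's algorithm (sort edges by weight, add if no cycle):
  Add (2,4) w=3
  Add (4,6) w=3
  Add (0,5) w=4
  Add (4,5) w=5
  Add (1,3) w=6
  Skip (2,6) w=6 (creates cycle)
  Add (2,3) w=6
  Skip (0,3) w=8 (creates cycle)
  Skip (0,6) w=8 (creates cycle)
  Skip (1,6) w=10 (creates cycle)
  Skip (2,5) w=11 (creates cycle)
  Skip (1,4) w=14 (creates cycle)
  Skip (1,5) w=15 (creates cycle)
MST weight = 27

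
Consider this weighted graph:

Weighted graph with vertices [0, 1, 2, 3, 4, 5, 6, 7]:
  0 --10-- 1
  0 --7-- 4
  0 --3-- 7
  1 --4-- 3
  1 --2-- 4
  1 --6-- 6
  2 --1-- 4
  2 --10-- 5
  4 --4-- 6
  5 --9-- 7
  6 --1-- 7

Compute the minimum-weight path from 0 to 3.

Using Dijkstra's algorithm from vertex 0:
Shortest path: 0 -> 4 -> 1 -> 3
Total weight: 7 + 2 + 4 = 13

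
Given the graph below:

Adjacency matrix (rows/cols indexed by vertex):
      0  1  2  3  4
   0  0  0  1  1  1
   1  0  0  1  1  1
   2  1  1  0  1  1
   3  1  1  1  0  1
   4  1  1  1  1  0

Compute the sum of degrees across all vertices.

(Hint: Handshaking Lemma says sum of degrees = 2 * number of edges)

Count edges: 9 edges.
By Handshaking Lemma: sum of degrees = 2 * 9 = 18.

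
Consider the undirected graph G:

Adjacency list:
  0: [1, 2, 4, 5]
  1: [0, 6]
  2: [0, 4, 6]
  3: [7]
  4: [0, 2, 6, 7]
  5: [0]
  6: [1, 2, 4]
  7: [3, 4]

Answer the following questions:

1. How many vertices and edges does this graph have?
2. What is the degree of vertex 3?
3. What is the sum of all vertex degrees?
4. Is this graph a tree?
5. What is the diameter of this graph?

Count: 8 vertices, 10 edges.
Vertex 3 has neighbors [7], degree = 1.
Handshaking lemma: 2 * 10 = 20.
A tree on 8 vertices has 7 edges. This graph has 10 edges (3 extra). Not a tree.
Diameter (longest shortest path) = 4.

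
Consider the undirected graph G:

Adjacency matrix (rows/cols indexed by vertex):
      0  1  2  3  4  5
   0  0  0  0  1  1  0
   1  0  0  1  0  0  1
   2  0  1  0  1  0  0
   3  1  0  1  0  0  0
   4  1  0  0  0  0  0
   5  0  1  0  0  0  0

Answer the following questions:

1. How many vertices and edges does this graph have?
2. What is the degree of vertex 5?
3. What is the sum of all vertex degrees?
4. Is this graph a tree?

Count: 6 vertices, 5 edges.
Vertex 5 has neighbors [1], degree = 1.
Handshaking lemma: 2 * 5 = 10.
A graph is a tree iff it is connected and has exactly n-1 edges. This graph is connected (all 6 vertices in one component) and has 6-1 = 5 edges. It is a tree.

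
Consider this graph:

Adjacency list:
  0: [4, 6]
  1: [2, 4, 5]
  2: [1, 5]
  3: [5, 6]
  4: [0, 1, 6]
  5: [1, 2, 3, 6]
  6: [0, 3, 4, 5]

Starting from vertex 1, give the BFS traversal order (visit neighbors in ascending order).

BFS from vertex 1 (neighbors processed in ascending order):
Visit order: 1, 2, 4, 5, 0, 6, 3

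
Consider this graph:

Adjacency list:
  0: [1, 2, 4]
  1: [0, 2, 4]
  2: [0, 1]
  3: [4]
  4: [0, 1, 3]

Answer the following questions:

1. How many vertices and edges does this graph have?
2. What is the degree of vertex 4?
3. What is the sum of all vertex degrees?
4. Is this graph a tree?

Count: 5 vertices, 6 edges.
Vertex 4 has neighbors [0, 1, 3], degree = 3.
Handshaking lemma: 2 * 6 = 12.
A tree on 5 vertices has 4 edges. This graph has 6 edges (2 extra). Not a tree.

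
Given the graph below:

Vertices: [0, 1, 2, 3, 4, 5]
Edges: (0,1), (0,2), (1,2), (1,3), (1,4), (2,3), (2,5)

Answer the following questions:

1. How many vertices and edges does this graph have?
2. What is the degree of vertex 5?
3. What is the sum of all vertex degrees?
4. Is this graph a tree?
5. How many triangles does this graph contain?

Count: 6 vertices, 7 edges.
Vertex 5 has neighbors [2], degree = 1.
Handshaking lemma: 2 * 7 = 14.
A tree on 6 vertices has 5 edges. This graph has 7 edges (2 extra). Not a tree.
Number of triangles = 2.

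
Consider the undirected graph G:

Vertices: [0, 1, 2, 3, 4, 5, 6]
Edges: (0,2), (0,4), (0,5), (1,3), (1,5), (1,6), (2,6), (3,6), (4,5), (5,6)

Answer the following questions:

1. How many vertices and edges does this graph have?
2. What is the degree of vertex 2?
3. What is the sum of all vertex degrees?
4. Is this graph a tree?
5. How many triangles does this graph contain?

Count: 7 vertices, 10 edges.
Vertex 2 has neighbors [0, 6], degree = 2.
Handshaking lemma: 2 * 10 = 20.
A tree on 7 vertices has 6 edges. This graph has 10 edges (4 extra). Not a tree.
Number of triangles = 3.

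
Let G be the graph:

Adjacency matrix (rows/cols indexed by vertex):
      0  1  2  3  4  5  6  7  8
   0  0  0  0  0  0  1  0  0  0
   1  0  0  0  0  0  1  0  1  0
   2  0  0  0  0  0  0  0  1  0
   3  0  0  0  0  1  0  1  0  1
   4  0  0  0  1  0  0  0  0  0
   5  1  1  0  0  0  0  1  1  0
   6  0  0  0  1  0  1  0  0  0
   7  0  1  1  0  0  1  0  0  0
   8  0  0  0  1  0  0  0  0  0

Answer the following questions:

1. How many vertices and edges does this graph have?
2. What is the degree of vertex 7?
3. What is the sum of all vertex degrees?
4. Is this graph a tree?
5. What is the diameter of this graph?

Count: 9 vertices, 9 edges.
Vertex 7 has neighbors [1, 2, 5], degree = 3.
Handshaking lemma: 2 * 9 = 18.
A tree on 9 vertices has 8 edges. This graph has 9 edges (1 extra). Not a tree.
Diameter (longest shortest path) = 5.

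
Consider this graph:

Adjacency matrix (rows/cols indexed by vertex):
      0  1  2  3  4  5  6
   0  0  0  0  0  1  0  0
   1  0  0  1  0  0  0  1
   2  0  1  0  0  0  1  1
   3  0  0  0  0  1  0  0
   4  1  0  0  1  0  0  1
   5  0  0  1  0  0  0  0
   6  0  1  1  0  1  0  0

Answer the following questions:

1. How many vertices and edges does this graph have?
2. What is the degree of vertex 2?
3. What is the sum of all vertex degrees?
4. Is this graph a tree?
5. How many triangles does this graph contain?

Count: 7 vertices, 7 edges.
Vertex 2 has neighbors [1, 5, 6], degree = 3.
Handshaking lemma: 2 * 7 = 14.
A tree on 7 vertices has 6 edges. This graph has 7 edges (1 extra). Not a tree.
Number of triangles = 1.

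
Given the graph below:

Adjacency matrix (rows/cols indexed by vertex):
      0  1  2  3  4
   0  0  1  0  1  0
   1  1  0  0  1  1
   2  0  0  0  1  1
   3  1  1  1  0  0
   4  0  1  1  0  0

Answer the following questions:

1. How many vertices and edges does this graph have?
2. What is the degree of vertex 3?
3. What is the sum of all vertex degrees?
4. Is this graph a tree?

Count: 5 vertices, 6 edges.
Vertex 3 has neighbors [0, 1, 2], degree = 3.
Handshaking lemma: 2 * 6 = 12.
A tree on 5 vertices has 4 edges. This graph has 6 edges (2 extra). Not a tree.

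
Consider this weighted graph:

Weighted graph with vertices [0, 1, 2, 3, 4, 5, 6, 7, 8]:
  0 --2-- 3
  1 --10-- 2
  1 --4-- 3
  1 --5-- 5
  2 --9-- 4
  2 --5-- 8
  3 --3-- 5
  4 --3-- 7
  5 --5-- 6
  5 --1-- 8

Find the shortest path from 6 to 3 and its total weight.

Using Dijkstra's algorithm from vertex 6:
Shortest path: 6 -> 5 -> 3
Total weight: 5 + 3 = 8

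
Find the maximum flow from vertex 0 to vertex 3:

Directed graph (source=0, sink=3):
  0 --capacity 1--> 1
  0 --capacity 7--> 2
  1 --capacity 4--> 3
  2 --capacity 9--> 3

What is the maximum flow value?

Computing max flow:
  Flow on (0->1): 1/1
  Flow on (0->2): 7/7
  Flow on (1->3): 1/4
  Flow on (2->3): 7/9
Maximum flow = 8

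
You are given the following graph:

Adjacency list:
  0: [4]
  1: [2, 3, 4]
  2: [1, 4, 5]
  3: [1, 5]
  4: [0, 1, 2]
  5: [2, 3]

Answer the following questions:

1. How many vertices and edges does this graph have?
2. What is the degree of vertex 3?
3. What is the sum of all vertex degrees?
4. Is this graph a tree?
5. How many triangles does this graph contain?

Count: 6 vertices, 7 edges.
Vertex 3 has neighbors [1, 5], degree = 2.
Handshaking lemma: 2 * 7 = 14.
A tree on 6 vertices has 5 edges. This graph has 7 edges (2 extra). Not a tree.
Number of triangles = 1.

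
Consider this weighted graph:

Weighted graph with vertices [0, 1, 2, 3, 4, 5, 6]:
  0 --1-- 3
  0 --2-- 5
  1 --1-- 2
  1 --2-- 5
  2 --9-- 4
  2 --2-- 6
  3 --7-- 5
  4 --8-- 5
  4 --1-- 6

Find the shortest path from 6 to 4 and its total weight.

Using Dijkstra's algorithm from vertex 6:
Shortest path: 6 -> 4
Total weight: 1 = 1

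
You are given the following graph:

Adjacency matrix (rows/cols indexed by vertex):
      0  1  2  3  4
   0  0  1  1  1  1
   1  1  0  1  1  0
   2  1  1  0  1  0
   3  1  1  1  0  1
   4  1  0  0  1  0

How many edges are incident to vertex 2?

Vertex 2 has neighbors [0, 1, 3], so deg(2) = 3.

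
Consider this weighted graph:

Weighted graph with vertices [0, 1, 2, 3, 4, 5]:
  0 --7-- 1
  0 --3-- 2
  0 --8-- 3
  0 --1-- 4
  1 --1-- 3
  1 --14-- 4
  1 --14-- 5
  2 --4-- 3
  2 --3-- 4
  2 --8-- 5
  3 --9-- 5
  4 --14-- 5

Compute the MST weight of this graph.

Applying Kruskal's algorithm (sort edges by weight, add if no cycle):
  Add (0,4) w=1
  Add (1,3) w=1
  Add (0,2) w=3
  Skip (2,4) w=3 (creates cycle)
  Add (2,3) w=4
  Skip (0,1) w=7 (creates cycle)
  Skip (0,3) w=8 (creates cycle)
  Add (2,5) w=8
  Skip (3,5) w=9 (creates cycle)
  Skip (1,5) w=14 (creates cycle)
  Skip (1,4) w=14 (creates cycle)
  Skip (4,5) w=14 (creates cycle)
MST weight = 17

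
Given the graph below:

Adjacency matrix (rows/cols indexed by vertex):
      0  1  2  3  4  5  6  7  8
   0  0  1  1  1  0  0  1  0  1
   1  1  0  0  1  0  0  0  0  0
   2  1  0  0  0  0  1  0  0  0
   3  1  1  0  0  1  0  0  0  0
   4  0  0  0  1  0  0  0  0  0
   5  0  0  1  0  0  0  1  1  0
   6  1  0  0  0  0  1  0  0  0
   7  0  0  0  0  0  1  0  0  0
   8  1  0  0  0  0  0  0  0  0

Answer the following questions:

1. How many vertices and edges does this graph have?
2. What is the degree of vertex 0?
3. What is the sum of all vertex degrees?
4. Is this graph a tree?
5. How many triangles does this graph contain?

Count: 9 vertices, 10 edges.
Vertex 0 has neighbors [1, 2, 3, 6, 8], degree = 5.
Handshaking lemma: 2 * 10 = 20.
A tree on 9 vertices has 8 edges. This graph has 10 edges (2 extra). Not a tree.
Number of triangles = 1.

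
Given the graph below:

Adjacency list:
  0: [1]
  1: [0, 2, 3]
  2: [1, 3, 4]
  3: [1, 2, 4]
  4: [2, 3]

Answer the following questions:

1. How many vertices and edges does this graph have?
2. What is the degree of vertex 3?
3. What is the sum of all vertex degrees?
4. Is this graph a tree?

Count: 5 vertices, 6 edges.
Vertex 3 has neighbors [1, 2, 4], degree = 3.
Handshaking lemma: 2 * 6 = 12.
A tree on 5 vertices has 4 edges. This graph has 6 edges (2 extra). Not a tree.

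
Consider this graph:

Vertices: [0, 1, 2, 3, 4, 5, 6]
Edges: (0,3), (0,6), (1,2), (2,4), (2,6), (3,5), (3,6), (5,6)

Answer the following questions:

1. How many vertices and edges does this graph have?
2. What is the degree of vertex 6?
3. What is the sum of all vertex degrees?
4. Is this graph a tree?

Count: 7 vertices, 8 edges.
Vertex 6 has neighbors [0, 2, 3, 5], degree = 4.
Handshaking lemma: 2 * 8 = 16.
A tree on 7 vertices has 6 edges. This graph has 8 edges (2 extra). Not a tree.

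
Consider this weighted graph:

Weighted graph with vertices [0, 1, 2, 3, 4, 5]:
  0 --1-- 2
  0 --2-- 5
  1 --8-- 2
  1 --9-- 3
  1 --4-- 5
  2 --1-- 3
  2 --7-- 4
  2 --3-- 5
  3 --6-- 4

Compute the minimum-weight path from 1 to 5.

Using Dijkstra's algorithm from vertex 1:
Shortest path: 1 -> 5
Total weight: 4 = 4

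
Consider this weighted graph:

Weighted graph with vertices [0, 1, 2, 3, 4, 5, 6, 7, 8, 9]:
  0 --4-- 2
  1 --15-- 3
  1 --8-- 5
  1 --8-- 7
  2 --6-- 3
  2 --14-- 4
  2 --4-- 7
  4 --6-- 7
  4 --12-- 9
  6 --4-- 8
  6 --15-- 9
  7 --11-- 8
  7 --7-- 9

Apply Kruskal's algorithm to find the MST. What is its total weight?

Applying Kruskal's algorithm (sort edges by weight, add if no cycle):
  Add (0,2) w=4
  Add (2,7) w=4
  Add (6,8) w=4
  Add (2,3) w=6
  Add (4,7) w=6
  Add (7,9) w=7
  Add (1,7) w=8
  Add (1,5) w=8
  Add (7,8) w=11
  Skip (4,9) w=12 (creates cycle)
  Skip (2,4) w=14 (creates cycle)
  Skip (1,3) w=15 (creates cycle)
  Skip (6,9) w=15 (creates cycle)
MST weight = 58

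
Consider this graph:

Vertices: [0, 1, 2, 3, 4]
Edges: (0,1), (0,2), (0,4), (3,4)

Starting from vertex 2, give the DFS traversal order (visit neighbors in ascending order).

DFS from vertex 2 (neighbors processed in ascending order):
Visit order: 2, 0, 1, 4, 3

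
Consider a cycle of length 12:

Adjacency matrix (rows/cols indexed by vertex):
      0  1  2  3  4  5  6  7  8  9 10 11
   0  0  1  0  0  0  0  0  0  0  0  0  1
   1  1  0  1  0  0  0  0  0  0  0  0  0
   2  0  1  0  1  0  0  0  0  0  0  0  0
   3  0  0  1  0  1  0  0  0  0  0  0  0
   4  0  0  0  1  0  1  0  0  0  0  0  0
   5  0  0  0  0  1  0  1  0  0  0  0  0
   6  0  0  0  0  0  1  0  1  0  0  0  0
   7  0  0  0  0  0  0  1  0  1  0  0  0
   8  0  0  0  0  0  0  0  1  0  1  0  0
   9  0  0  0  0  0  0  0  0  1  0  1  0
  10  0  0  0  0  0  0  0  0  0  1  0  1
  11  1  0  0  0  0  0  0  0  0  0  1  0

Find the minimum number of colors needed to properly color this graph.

This is an even cycle (C_12). Even cycles are bipartite.
Chromatic number = 2.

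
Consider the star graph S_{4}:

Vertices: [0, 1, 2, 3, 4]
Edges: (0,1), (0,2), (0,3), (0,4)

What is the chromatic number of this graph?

S_{4} has one hub adjacent to 4 leaves; leaves are pairwise non-adjacent.
Color the hub 0 and every leaf 1.
Chromatic number = 2.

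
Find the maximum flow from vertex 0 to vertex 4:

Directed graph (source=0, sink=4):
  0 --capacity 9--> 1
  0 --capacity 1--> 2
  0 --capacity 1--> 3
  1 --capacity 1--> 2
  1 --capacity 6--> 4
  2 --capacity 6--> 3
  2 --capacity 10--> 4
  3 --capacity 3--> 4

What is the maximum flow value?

Computing max flow:
  Flow on (0->1): 7/9
  Flow on (0->2): 1/1
  Flow on (0->3): 1/1
  Flow on (1->2): 1/1
  Flow on (1->4): 6/6
  Flow on (2->4): 2/10
  Flow on (3->4): 1/3
Maximum flow = 9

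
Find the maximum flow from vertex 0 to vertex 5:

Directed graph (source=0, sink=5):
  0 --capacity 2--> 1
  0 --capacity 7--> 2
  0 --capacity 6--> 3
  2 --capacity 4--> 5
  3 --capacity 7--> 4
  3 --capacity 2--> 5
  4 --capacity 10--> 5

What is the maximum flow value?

Computing max flow:
  Flow on (0->2): 4/7
  Flow on (0->3): 6/6
  Flow on (2->5): 4/4
  Flow on (3->4): 4/7
  Flow on (3->5): 2/2
  Flow on (4->5): 4/10
Maximum flow = 10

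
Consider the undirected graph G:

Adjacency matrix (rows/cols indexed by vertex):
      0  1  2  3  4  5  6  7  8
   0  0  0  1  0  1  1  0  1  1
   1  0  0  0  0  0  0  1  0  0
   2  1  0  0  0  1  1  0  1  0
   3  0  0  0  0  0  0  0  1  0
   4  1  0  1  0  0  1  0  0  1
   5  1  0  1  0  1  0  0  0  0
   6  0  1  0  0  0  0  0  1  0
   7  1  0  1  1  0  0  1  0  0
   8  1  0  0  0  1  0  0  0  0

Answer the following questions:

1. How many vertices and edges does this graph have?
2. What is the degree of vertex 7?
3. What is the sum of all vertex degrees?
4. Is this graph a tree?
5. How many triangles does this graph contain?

Count: 9 vertices, 13 edges.
Vertex 7 has neighbors [0, 2, 3, 6], degree = 4.
Handshaking lemma: 2 * 13 = 26.
A tree on 9 vertices has 8 edges. This graph has 13 edges (5 extra). Not a tree.
Number of triangles = 6.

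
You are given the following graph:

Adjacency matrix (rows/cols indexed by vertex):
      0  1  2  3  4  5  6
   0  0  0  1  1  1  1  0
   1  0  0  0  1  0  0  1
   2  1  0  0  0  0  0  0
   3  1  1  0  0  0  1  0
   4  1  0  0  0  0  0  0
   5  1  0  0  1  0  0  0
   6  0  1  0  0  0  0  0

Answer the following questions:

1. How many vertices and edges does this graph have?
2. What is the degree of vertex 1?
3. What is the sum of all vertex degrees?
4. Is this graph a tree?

Count: 7 vertices, 7 edges.
Vertex 1 has neighbors [3, 6], degree = 2.
Handshaking lemma: 2 * 7 = 14.
A tree on 7 vertices has 6 edges. This graph has 7 edges (1 extra). Not a tree.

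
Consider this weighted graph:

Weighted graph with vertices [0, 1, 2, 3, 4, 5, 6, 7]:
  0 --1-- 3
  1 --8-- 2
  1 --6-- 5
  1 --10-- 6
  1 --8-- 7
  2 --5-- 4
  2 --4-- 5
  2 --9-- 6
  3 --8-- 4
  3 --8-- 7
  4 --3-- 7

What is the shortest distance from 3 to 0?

Using Dijkstra's algorithm from vertex 3:
Shortest path: 3 -> 0
Total weight: 1 = 1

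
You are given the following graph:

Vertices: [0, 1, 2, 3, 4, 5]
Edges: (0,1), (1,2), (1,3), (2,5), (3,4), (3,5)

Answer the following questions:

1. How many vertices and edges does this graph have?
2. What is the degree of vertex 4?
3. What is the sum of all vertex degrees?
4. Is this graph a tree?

Count: 6 vertices, 6 edges.
Vertex 4 has neighbors [3], degree = 1.
Handshaking lemma: 2 * 6 = 12.
A tree on 6 vertices has 5 edges. This graph has 6 edges (1 extra). Not a tree.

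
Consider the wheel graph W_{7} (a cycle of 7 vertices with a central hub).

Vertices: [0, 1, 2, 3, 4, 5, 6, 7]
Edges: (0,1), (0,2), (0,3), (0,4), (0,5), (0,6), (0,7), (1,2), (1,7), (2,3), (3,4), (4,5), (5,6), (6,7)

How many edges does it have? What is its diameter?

Wheel graph W_{7}: 7 cycle edges + 7 spoke edges = 14 edges.
The hub is distance 1 from all cycle vertices. Max distance between cycle vertices through hub is 2.
Diameter = 2.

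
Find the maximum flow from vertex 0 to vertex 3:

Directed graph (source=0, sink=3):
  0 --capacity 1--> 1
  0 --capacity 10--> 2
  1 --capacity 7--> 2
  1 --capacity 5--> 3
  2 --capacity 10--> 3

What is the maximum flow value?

Computing max flow:
  Flow on (0->1): 1/1
  Flow on (0->2): 10/10
  Flow on (1->3): 1/5
  Flow on (2->3): 10/10
Maximum flow = 11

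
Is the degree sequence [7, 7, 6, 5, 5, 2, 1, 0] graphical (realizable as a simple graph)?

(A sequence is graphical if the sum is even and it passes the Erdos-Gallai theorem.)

Sum of degrees = 33. Sum is odd, so the sequence is NOT graphical.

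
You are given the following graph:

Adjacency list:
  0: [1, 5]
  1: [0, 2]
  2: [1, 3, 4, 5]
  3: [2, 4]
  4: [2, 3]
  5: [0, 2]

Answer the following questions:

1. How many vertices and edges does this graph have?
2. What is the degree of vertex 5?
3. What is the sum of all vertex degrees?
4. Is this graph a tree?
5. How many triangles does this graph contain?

Count: 6 vertices, 7 edges.
Vertex 5 has neighbors [0, 2], degree = 2.
Handshaking lemma: 2 * 7 = 14.
A tree on 6 vertices has 5 edges. This graph has 7 edges (2 extra). Not a tree.
Number of triangles = 1.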